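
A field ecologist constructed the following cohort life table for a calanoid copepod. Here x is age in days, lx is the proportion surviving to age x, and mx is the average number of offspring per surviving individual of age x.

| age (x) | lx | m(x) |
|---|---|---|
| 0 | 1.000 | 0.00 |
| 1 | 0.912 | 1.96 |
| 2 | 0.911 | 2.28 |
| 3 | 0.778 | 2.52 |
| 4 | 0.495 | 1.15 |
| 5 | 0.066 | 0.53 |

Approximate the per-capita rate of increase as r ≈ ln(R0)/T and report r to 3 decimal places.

R0 = Σ lx·mx = 0 + 1.78752 + 2.07708 + 1.96056 + 0.56925 + 0.03498 = 6.42939
Σ x·lx·mx = 14.27526; T = 14.27526/6.42939 = 2.22031…
r ≈ ln(R0)/T = ln(6.42939)/2.22031… = 0.83812… → 0.838

0.838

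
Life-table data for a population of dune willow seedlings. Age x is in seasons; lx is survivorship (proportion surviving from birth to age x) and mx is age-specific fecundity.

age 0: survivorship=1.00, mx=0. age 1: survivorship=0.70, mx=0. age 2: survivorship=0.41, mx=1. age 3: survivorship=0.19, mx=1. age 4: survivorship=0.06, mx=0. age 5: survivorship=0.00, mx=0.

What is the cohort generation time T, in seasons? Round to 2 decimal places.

lx·mx: 0, 0, 0.41, 0.19, 0, 0 → R0 = 0.6
x·lx·mx: 0, 0, 0.82, 0.57, 0, 0 → Σ = 1.39
T = 1.39 / 0.6 = 2.316667… → 2.32

2.32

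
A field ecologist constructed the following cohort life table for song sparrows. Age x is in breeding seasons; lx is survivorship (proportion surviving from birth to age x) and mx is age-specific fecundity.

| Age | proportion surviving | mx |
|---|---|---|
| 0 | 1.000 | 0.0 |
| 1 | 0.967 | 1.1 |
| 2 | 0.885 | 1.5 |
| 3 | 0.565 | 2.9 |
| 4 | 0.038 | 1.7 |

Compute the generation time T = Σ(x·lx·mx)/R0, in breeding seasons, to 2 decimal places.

2.17

lx·mx: 0, 1.0637, 1.3275, 1.6385, 0.0646 → R0 = 4.0943
x·lx·mx: 0, 1.0637, 2.655, 4.9155, 0.2584 → Σ = 8.8926
T = 8.8926 / 4.0943 = 2.171946… → 2.17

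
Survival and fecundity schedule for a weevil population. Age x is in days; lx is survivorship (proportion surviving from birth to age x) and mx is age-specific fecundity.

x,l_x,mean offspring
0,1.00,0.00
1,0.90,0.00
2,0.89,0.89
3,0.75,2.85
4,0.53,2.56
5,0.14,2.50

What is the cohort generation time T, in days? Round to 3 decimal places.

3.273

lx·mx: 0, 0, 0.7921, 2.1375, 1.3568, 0.35 → R0 = 4.6364
x·lx·mx: 0, 0, 1.5842, 6.4125, 5.4272, 1.75 → Σ = 15.1739
T = 15.1739 / 4.6364 = 3.272776… → 3.273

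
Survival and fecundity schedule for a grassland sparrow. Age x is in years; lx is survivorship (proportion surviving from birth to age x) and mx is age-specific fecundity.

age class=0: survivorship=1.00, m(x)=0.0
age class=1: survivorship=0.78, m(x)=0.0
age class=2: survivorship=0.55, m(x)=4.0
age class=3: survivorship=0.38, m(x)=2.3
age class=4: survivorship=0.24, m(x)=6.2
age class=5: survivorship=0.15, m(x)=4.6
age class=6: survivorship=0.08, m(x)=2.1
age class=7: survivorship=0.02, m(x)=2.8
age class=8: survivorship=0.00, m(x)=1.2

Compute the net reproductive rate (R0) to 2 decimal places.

5.48

lx·mx by age: 0, 0, 2.2, 0.874, 1.488, 0.69, 0.168, 0.056, 0
R0 = Σ lx·mx = 5.476 → 5.48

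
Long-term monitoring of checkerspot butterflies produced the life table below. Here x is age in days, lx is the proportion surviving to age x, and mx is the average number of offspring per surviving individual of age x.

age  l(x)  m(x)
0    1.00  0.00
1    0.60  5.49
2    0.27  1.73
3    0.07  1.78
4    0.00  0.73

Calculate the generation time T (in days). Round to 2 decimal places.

1.18

lx·mx: 0, 3.294, 0.4671, 0.1246, 0 → R0 = 3.8857
x·lx·mx: 0, 3.294, 0.9342, 0.3738, 0 → Σ = 4.602
T = 4.602 / 3.8857 = 1.184343… → 1.18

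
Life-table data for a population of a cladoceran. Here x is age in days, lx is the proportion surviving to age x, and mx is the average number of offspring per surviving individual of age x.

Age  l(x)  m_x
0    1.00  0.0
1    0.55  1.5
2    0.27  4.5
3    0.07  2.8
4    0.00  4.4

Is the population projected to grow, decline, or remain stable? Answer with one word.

R0 = Σ lx·mx = 0 + 0.825 + 1.215 + 0.196 + 0 = 2.236
R0 > 1, so the population is growing.

growing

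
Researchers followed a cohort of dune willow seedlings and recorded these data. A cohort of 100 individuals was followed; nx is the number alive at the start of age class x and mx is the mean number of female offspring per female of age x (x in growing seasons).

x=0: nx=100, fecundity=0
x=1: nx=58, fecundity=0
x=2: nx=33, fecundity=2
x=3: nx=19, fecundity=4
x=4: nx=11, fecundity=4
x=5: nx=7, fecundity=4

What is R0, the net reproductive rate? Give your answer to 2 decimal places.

2.14

lx = nx/n0 = nx/100: 1, 0.58, 0.33, 0.19, 0.11, 0.07
lx·mx by age: 0, 0, 0.66, 0.76, 0.44, 0.28
R0 = Σ lx·mx = 2.14 → 2.14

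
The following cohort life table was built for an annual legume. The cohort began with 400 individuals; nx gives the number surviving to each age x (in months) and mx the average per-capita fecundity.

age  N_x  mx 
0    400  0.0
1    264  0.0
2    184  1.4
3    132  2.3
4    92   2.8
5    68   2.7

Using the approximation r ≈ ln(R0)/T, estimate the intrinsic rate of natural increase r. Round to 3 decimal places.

lx = nx/n0 = nx/400: 1, 0.66, 0.46, 0.33, 0.23, 0.17
R0 = Σ lx·mx = 0 + 0 + 0.644 + 0.759 + 0.644 + 0.459 = 2.506
Σ x·lx·mx = 8.436; T = 8.436/2.506 = 3.36632…
r ≈ ln(R0)/T = ln(2.506)/3.36632… = 0.27291… → 0.273

0.273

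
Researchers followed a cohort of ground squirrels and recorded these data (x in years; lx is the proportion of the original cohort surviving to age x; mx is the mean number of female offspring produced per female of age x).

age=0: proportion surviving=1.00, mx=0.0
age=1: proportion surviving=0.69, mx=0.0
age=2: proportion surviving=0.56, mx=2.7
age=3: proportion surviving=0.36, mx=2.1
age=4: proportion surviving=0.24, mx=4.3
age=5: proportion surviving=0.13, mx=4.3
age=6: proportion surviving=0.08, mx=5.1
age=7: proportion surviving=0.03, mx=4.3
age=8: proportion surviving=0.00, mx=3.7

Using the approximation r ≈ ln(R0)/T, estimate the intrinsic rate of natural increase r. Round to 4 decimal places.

0.4182

R0 = Σ lx·mx = 0 + 0 + 1.512 + 0.756 + 1.032 + 0.559 + 0.408 + 0.129 + 0 = 4.396
Σ x·lx·mx = 15.566; T = 15.566/4.396 = 3.54095…
r ≈ ln(R0)/T = ln(4.396)/3.54095… = 0.418164… → 0.4182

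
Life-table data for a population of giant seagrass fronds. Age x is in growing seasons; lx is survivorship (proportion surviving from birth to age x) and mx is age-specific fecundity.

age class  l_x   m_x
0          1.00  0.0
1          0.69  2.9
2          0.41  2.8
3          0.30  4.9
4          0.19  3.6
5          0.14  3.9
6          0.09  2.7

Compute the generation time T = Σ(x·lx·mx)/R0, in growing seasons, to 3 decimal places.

2.566

lx·mx: 0, 2.001, 1.148, 1.47, 0.684, 0.546, 0.243 → R0 = 6.092
x·lx·mx: 0, 2.001, 2.296, 4.41, 2.736, 2.73, 1.458 → Σ = 15.631
T = 15.631 / 6.092 = 2.565824… → 2.566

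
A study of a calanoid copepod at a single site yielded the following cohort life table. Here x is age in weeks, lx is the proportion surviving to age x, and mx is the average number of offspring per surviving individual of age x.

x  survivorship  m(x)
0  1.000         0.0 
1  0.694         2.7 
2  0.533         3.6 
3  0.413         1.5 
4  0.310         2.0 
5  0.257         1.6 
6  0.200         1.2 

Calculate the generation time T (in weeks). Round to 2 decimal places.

lx·mx: 0, 1.8738, 1.9188, 0.6195, 0.62, 0.4112, 0.24 → R0 = 5.6833
x·lx·mx: 0, 1.8738, 3.8376, 1.8585, 2.48, 2.056, 1.44 → Σ = 13.5459
T = 13.5459 / 5.6833 = 2.383457… → 2.38

2.38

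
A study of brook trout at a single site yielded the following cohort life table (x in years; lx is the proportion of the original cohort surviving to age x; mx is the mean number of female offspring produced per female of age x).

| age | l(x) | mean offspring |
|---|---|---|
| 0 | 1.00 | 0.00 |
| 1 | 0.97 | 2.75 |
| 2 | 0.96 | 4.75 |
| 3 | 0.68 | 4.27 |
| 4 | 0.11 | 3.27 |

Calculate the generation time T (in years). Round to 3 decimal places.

2.091

lx·mx: 0, 2.6675, 4.56, 2.9036, 0.3597 → R0 = 10.4908
x·lx·mx: 0, 2.6675, 9.12, 8.7108, 1.4388 → Σ = 21.9371
T = 21.9371 / 10.4908 = 2.09108… → 2.091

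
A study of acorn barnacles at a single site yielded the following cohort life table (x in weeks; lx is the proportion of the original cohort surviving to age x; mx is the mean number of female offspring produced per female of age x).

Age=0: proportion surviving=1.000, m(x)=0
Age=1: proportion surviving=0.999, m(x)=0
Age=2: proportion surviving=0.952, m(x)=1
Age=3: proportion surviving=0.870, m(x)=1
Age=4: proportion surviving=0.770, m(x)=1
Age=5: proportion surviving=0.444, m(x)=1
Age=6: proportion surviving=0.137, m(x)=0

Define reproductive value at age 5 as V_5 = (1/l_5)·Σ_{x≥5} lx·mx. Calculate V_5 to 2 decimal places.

lx·mx for x ≥ 5: 0.444, 0 → sum = 0.444
V_5 = 0.444 / l_5 = 0.444 / 0.444 = 1 → 1.00

1.00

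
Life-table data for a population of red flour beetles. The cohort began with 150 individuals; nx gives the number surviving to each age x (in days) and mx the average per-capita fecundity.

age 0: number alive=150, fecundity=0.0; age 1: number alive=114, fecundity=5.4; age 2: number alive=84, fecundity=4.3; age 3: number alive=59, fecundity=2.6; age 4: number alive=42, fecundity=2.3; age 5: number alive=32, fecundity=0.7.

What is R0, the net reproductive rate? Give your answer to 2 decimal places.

lx = nx/n0 = nx/150: 1, 0.76, 0.56, 0.39333…, 0.28, 0.21333…
lx·mx by age: 0, 4.104, 2.408, 1.022667…, 0.644, 0.149333…
R0 = Σ lx·mx = 8.328… → 8.33

8.33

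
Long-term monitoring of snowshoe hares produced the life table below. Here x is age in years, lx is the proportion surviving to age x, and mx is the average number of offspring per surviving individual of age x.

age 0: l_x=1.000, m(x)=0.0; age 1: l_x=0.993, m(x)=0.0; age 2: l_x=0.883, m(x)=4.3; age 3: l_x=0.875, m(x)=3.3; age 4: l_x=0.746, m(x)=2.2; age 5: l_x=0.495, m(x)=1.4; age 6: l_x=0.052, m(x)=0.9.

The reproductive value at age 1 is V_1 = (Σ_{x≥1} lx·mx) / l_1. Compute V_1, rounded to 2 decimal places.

lx·mx for x ≥ 1: 0, 3.7969, 2.8875, 1.6412, 0.693, 0.0468 → sum = 9.0654
V_1 = 9.0654 / l_1 = 9.0654 / 0.993 = 9.129305… → 9.13

9.13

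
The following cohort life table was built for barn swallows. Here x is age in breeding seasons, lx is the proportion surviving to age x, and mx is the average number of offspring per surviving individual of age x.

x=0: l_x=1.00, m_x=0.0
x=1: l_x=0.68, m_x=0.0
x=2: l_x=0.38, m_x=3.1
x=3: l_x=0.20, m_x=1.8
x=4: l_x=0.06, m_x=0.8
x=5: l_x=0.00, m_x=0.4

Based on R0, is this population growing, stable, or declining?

R0 = Σ lx·mx = 0 + 0 + 1.178 + 0.36 + 0.048 + 0 = 1.586
R0 > 1, so the population is growing.

growing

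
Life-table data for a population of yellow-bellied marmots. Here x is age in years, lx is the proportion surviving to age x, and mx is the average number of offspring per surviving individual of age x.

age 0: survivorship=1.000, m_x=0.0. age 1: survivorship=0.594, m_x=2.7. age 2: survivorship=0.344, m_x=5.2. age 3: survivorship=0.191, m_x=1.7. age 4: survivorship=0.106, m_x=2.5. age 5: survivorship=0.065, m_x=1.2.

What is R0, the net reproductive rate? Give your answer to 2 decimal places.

4.06

lx·mx by age: 0, 1.6038, 1.7888, 0.3247, 0.265, 0.078
R0 = Σ lx·mx = 4.0603 → 4.06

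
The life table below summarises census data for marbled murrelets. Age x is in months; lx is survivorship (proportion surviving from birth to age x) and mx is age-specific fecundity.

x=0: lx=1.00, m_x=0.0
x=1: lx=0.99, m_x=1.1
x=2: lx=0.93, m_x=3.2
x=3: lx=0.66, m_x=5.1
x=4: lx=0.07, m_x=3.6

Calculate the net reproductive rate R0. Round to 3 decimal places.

lx·mx by age: 0, 1.089, 2.976, 3.366, 0.252
R0 = Σ lx·mx = 7.683 → 7.683

7.683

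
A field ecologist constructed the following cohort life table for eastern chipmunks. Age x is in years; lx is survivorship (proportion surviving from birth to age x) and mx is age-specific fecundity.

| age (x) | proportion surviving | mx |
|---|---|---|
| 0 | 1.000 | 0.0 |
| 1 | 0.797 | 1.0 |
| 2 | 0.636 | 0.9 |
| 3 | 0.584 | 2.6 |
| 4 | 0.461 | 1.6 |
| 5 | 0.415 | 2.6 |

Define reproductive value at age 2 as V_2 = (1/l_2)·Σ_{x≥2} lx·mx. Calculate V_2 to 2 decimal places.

lx·mx for x ≥ 2: 0.5724, 1.5184, 0.7376, 1.079 → sum = 3.9074
V_2 = 3.9074 / l_2 = 3.9074 / 0.636 = 6.143711… → 6.14

6.14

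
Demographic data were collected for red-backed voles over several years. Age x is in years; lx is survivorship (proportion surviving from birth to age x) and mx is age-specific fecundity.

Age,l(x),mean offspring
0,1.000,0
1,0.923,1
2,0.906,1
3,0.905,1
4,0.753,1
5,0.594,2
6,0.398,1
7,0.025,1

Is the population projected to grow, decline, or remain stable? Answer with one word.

growing

R0 = Σ lx·mx = 0 + 0.923 + 0.906 + 0.905 + 0.753 + 1.188 + 0.398 + 0.025 = 5.098
R0 > 1, so the population is growing.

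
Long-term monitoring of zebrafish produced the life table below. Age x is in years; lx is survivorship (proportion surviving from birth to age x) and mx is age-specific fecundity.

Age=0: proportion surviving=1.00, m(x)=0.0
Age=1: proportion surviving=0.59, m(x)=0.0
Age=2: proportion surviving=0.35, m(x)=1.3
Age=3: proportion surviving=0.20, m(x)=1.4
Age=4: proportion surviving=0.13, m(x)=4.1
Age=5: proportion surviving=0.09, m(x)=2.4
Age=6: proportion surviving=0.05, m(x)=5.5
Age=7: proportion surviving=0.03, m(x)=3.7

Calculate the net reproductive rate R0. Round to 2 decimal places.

lx·mx by age: 0, 0, 0.455, 0.28, 0.533, 0.216, 0.275, 0.111
R0 = Σ lx·mx = 1.87 → 1.87

1.87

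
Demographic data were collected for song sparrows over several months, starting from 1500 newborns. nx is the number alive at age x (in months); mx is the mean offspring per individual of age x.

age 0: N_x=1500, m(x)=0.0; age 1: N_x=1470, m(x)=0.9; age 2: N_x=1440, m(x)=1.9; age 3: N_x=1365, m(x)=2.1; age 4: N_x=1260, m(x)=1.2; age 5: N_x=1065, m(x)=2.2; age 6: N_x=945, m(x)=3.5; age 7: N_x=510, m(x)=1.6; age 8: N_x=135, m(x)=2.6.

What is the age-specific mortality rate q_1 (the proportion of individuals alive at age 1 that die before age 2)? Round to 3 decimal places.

0.020

lx = nx/n0 = nx/1500: 1, 0.98, 0.96, 0.91, 0.84, 0.71, 0.63, 0.34, 0.09
q_1 = (l_1 − l_2) / l_1 = (0.98 − 0.96) / 0.98
     = 0.02 / 0.98 = 0.020408… → 0.020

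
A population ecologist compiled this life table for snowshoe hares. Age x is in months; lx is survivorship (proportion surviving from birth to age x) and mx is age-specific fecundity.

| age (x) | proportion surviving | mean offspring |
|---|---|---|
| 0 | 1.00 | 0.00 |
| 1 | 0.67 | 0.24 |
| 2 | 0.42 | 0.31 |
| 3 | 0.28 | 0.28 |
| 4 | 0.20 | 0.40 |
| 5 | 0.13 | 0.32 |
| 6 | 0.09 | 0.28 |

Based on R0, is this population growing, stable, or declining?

declining

R0 = Σ lx·mx = 0 + 0.1608 + 0.1302 + 0.0784 + 0.08 + 0.0416 + 0.0252 = 0.5162
R0 < 1, so the population is declining.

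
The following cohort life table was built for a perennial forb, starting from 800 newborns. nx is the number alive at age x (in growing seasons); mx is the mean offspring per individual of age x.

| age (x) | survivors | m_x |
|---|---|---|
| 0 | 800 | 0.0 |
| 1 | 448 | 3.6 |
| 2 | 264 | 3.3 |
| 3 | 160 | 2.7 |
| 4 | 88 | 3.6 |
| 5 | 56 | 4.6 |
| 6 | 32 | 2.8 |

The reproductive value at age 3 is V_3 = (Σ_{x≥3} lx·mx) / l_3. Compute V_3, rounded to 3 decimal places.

lx = nx/n0 = nx/800: 1, 0.56, 0.33, 0.2, 0.11, 0.07, 0.04
lx·mx for x ≥ 3: 0.54, 0.396, 0.322, 0.112 → sum = 1.37
V_3 = 1.37 / l_3 = 1.37 / 0.2 = 6.85 → 6.850

6.850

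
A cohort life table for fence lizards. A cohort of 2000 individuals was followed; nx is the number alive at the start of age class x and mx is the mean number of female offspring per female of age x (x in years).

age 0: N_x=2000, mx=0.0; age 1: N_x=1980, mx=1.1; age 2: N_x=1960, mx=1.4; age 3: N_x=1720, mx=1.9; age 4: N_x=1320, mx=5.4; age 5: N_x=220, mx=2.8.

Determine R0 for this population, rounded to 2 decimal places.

7.97

lx = nx/n0 = nx/2000: 1, 0.99, 0.98, 0.86, 0.66, 0.11
lx·mx by age: 0, 1.089, 1.372, 1.634, 3.564, 0.308
R0 = Σ lx·mx = 7.967 → 7.97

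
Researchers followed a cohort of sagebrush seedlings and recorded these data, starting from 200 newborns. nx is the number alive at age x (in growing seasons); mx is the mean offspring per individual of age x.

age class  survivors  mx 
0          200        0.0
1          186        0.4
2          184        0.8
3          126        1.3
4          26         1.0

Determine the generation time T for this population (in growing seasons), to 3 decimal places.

lx = nx/n0 = nx/200: 1, 0.93, 0.92, 0.63, 0.13
lx·mx: 0, 0.372, 0.736, 0.819, 0.13 → R0 = 2.057
x·lx·mx: 0, 0.372, 1.472, 2.457, 0.52 → Σ = 4.821
T = 4.821 / 2.057 = 2.343704… → 2.344

2.344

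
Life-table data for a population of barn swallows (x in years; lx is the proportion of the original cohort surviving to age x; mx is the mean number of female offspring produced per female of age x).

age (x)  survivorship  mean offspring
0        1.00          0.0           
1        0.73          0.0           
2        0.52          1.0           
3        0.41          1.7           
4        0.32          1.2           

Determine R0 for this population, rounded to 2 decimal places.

1.60

lx·mx by age: 0, 0, 0.52, 0.697, 0.384
R0 = Σ lx·mx = 1.601 → 1.60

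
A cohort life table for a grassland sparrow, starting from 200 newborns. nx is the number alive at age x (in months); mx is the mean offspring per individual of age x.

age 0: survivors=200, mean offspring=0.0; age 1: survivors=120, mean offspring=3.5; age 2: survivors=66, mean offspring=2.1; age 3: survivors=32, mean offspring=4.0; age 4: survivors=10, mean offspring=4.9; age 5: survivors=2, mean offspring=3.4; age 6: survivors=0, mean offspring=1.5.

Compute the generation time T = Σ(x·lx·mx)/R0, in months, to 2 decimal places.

1.77

lx = nx/n0 = nx/200: 1, 0.6, 0.33, 0.16, 0.05, 0.01, 0
lx·mx: 0, 2.1, 0.693, 0.64, 0.245, 0.034, 0 → R0 = 3.712
x·lx·mx: 0, 2.1, 1.386, 1.92, 0.98, 0.17, 0 → Σ = 6.556
T = 6.556 / 3.712 = 1.766164… → 1.77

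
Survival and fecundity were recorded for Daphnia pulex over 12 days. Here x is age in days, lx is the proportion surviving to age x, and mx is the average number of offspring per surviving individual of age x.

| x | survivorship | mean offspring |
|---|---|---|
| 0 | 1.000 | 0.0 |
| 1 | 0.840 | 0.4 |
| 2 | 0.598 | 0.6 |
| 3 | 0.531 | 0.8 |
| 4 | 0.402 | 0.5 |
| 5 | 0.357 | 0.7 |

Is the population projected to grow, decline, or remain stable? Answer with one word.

R0 = Σ lx·mx = 0 + 0.336 + 0.3588 + 0.4248 + 0.201 + 0.2499 = 1.5705
R0 > 1, so the population is growing.

growing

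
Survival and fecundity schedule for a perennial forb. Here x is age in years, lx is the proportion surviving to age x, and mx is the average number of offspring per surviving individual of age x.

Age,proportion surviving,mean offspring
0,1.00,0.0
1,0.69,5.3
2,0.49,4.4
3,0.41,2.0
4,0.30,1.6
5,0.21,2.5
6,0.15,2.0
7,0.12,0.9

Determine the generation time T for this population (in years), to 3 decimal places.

lx·mx: 0, 3.657, 2.156, 0.82, 0.48, 0.525, 0.3, 0.108 → R0 = 8.046
x·lx·mx: 0, 3.657, 4.312, 2.46, 1.92, 2.625, 1.8, 0.756 → Σ = 17.53
T = 17.53 / 8.046 = 2.178722… → 2.179

2.179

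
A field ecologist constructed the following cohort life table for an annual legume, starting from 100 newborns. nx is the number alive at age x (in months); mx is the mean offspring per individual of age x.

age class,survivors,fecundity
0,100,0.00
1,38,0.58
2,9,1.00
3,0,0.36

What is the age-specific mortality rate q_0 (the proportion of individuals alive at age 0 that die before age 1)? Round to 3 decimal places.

lx = nx/n0 = nx/100: 1, 0.38, 0.09, 0
q_0 = (l_0 − l_1) / l_0 = (1 − 0.38) / 1
     = 0.62 / 1 = 0.62 → 0.620

0.620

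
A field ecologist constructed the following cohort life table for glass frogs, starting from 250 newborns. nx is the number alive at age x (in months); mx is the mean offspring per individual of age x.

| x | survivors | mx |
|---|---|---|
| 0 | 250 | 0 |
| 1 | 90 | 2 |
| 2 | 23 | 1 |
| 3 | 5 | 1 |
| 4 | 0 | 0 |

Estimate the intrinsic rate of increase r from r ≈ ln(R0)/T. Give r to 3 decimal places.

lx = nx/n0 = nx/250: 1, 0.36, 0.092, 0.02, 0
R0 = Σ lx·mx = 0 + 0.72 + 0.092 + 0.02 + 0 = 0.832
Σ x·lx·mx = 0.964; T = 0.964/0.832 = 1.15865…
r ≈ ln(R0)/T = ln(0.832)/1.15865… = -0.15874… → -0.159

-0.159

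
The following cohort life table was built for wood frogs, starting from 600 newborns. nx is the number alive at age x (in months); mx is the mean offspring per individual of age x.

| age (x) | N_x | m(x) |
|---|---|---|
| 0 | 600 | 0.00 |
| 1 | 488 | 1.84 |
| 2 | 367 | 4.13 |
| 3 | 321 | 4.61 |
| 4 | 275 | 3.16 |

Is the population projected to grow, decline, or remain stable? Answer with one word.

lx = nx/n0 = nx/600: 1, 0.81333…, 0.61167…, 0.535, 0.45833…
R0 = Σ lx·mx = 0 + 1.496533… + 2.526183… + 2.46635 + 1.448333… = 7.9374…
R0 > 1, so the population is growing.

growing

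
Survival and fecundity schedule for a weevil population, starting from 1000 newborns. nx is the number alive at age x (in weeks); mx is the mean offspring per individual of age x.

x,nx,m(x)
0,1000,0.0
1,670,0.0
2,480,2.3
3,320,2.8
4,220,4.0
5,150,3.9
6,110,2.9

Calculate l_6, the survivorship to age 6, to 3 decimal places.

l_6 = n_6/n_0 = 110/1000 = 0.11 → 0.110

0.110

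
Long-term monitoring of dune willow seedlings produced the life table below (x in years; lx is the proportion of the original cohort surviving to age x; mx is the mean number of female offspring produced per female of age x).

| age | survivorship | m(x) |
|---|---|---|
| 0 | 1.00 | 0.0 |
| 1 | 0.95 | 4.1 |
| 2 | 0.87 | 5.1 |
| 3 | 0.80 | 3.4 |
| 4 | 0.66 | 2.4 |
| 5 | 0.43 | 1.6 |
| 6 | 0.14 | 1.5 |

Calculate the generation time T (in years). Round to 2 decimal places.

lx·mx: 0, 3.895, 4.437, 2.72, 1.584, 0.688, 0.21 → R0 = 13.534
x·lx·mx: 0, 3.895, 8.874, 8.16, 6.336, 3.44, 1.26 → Σ = 31.965
T = 31.965 / 13.534 = 2.361829… → 2.36

2.36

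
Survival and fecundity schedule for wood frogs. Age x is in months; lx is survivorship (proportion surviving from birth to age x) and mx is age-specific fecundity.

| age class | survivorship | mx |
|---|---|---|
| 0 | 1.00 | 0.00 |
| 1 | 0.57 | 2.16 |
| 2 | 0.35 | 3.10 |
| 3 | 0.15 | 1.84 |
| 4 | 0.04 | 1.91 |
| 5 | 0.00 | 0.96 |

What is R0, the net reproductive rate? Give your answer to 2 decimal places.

lx·mx by age: 0, 1.2312, 1.085, 0.276, 0.0764, 0
R0 = Σ lx·mx = 2.6686 → 2.67

2.67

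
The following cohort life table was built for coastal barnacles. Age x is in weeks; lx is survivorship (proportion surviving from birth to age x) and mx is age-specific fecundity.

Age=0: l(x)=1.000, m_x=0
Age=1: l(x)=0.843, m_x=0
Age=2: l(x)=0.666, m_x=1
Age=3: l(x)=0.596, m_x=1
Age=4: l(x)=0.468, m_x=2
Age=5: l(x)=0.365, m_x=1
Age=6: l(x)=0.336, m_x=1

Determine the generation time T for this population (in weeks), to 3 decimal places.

lx·mx: 0, 0, 0.666, 0.596, 0.936, 0.365, 0.336 → R0 = 2.899
x·lx·mx: 0, 0, 1.332, 1.788, 3.744, 1.825, 2.016 → Σ = 10.705
T = 10.705 / 2.899 = 3.692653… → 3.693

3.693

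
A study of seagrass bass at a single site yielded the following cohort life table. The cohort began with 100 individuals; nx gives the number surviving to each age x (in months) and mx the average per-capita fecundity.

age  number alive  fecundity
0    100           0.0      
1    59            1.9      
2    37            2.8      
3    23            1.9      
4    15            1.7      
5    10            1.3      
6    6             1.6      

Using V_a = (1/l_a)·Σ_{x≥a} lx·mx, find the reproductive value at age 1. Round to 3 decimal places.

5.212

lx = nx/n0 = nx/100: 1, 0.59, 0.37, 0.23, 0.15, 0.1, 0.06
lx·mx for x ≥ 1: 1.121, 1.036, 0.437, 0.255, 0.13, 0.096 → sum = 3.075
V_1 = 3.075 / l_1 = 3.075 / 0.59 = 5.211864… → 5.212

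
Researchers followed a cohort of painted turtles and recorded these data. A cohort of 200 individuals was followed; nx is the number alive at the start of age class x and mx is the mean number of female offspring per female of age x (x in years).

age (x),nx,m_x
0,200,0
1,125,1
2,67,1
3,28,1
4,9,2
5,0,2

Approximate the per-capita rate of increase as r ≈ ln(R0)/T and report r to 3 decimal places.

lx = nx/n0 = nx/200: 1, 0.625, 0.335, 0.14, 0.045, 0
R0 = Σ lx·mx = 0 + 0.625 + 0.335 + 0.14 + 0.09 + 0 = 1.19
Σ x·lx·mx = 2.075; T = 2.075/1.19 = 1.7437…
r ≈ ln(R0)/T = ln(1.19)/1.7437… = 0.09976… → 0.100

0.100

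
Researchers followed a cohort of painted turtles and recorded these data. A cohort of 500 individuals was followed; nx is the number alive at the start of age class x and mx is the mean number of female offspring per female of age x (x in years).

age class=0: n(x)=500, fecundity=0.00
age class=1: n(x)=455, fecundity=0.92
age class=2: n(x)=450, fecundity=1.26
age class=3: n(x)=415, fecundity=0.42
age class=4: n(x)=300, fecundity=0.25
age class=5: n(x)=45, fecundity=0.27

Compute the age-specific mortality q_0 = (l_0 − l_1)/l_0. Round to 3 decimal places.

0.090

lx = nx/n0 = nx/500: 1, 0.91, 0.9, 0.83, 0.6, 0.09
q_0 = (l_0 − l_1) / l_0 = (1 − 0.91) / 1
     = 0.09 / 1 = 0.09 → 0.090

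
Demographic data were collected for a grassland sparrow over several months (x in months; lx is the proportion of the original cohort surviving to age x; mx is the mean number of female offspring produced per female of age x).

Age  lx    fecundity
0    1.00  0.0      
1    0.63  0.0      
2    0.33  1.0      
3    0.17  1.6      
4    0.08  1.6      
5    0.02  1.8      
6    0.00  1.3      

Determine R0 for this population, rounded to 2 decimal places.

0.77

lx·mx by age: 0, 0, 0.33, 0.272, 0.128, 0.036, 0
R0 = Σ lx·mx = 0.766 → 0.77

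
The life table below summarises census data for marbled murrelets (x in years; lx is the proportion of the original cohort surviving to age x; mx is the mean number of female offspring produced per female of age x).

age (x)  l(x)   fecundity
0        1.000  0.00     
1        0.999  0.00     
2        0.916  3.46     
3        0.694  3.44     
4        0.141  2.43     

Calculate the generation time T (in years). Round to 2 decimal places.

lx·mx: 0, 0, 3.16936, 2.38736, 0.34263 → R0 = 5.89935
x·lx·mx: 0, 0, 6.33872, 7.16208, 1.37052 → Σ = 14.87132
T = 14.87132 / 5.89935 = 2.52084… → 2.52

2.52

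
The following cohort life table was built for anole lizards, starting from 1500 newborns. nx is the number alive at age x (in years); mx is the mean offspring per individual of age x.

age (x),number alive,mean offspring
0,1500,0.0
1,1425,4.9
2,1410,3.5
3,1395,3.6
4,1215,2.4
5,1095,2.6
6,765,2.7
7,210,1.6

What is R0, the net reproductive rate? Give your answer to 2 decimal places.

lx = nx/n0 = nx/1500: 1, 0.95, 0.94, 0.93, 0.81, 0.73, 0.51, 0.14
lx·mx by age: 0, 4.655, 3.29, 3.348, 1.944, 1.898, 1.377, 0.224
R0 = Σ lx·mx = 16.736 → 16.74

16.74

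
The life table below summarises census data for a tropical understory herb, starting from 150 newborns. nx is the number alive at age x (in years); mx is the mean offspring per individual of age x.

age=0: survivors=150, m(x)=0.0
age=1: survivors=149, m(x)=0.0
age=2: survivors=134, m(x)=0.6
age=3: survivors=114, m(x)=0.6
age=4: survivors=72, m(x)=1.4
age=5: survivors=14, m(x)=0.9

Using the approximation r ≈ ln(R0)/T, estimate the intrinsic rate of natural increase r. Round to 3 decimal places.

lx = nx/n0 = nx/150: 1, 0.99333…, 0.89333…, 0.76, 0.48, 0.09333…
R0 = Σ lx·mx = 0 + 0 + 0.536… + 0.456 + 0.672 + 0.084… = 1.748…
Σ x·lx·mx = 5.548…; T = 5.548…/1.748… = 3.17391…
r ≈ ln(R0)/T = ln(1.748…)/3.17391… = 0.17596… → 0.176

0.176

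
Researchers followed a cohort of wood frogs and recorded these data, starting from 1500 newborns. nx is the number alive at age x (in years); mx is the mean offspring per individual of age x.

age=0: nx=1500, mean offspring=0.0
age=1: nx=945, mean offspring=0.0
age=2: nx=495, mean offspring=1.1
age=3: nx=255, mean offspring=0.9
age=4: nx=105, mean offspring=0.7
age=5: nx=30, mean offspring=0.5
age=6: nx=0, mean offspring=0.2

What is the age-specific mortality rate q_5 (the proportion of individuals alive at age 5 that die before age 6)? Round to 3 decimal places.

1.000

lx = nx/n0 = nx/1500: 1, 0.63, 0.33, 0.17, 0.07, 0.02, 0
q_5 = (l_5 − l_6) / l_5 = (0.02 − 0) / 0.02
     = 0.02 / 0.02 = 1 → 1.000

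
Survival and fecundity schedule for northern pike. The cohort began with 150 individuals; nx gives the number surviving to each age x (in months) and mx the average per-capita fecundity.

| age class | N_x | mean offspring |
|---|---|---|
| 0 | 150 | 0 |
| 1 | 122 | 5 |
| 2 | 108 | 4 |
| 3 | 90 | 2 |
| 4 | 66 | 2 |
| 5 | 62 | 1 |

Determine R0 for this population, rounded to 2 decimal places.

lx = nx/n0 = nx/150: 1, 0.81333…, 0.72, 0.6, 0.44, 0.41333…
lx·mx by age: 0, 4.066667…, 2.88, 1.2, 0.88, 0.413333…
R0 = Σ lx·mx = 9.44… → 9.44

9.44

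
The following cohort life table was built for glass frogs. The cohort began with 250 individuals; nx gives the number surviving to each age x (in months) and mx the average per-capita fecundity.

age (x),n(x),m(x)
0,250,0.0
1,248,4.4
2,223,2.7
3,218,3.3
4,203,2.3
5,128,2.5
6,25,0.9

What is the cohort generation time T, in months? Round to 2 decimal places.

lx = nx/n0 = nx/250: 1, 0.992, 0.892, 0.872, 0.812, 0.512, 0.1
lx·mx: 0, 4.3648, 2.4084, 2.8776, 1.8676, 1.28, 0.09 → R0 = 12.8884
x·lx·mx: 0, 4.3648, 4.8168, 8.6328, 7.4704, 6.4, 0.54 → Σ = 32.2248
T = 32.2248 / 12.8884 = 2.500295… → 2.50

2.50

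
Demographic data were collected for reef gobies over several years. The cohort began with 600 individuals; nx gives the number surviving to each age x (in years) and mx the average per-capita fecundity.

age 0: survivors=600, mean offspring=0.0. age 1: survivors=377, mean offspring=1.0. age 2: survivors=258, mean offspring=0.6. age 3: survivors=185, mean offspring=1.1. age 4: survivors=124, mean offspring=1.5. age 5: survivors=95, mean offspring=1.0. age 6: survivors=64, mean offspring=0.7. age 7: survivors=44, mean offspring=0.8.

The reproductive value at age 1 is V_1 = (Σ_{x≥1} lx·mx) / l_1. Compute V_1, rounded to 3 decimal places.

lx = nx/n0 = nx/600: 1, 0.62833…, 0.43, 0.30833…, 0.20667…, 0.15833…, 0.10667…, 0.07333…
lx·mx for x ≥ 1: 0.628333…, 0.258, 0.339167…, 0.31…, 0.158333…, 0.074667…, 0.058667… → sum = 1.827167…
V_1 = 1.827167… / l_1 = 1.827167… / 0.628333… = 2.907958… → 2.908

2.908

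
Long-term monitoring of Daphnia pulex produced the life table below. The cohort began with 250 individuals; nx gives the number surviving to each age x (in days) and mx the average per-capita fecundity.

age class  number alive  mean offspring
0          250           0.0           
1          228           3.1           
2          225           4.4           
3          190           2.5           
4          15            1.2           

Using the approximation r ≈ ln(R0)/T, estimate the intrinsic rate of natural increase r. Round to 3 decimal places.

lx = nx/n0 = nx/250: 1, 0.912, 0.9, 0.76, 0.06
R0 = Σ lx·mx = 0 + 2.8272 + 3.96 + 1.9 + 0.072 = 8.7592
Σ x·lx·mx = 16.7352; T = 16.7352/8.7592 = 1.91059…
r ≈ ln(R0)/T = ln(8.7592)/1.91059… = 1.13583… → 1.136

1.136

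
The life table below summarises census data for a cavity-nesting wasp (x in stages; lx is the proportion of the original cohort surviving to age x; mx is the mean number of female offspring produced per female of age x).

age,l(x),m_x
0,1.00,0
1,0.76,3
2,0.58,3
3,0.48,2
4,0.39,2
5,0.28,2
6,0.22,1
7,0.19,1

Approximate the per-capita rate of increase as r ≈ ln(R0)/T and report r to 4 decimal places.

R0 = Σ lx·mx = 0 + 2.28 + 1.74 + 0.96 + 0.78 + 0.56 + 0.22 + 0.19 = 6.73
Σ x·lx·mx = 17.21; T = 17.21/6.73 = 2.55721…
r ≈ ln(R0)/T = ln(6.73)/2.55721… = 0.745569… → 0.7456

0.7456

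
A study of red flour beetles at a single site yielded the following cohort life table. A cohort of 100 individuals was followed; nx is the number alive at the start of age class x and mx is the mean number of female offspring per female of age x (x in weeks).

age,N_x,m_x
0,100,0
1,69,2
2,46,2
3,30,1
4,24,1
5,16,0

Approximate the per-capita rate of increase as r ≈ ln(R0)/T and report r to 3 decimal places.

0.584

lx = nx/n0 = nx/100: 1, 0.69, 0.46, 0.3, 0.24, 0.16
R0 = Σ lx·mx = 0 + 1.38 + 0.92 + 0.3 + 0.24 + 0 = 2.84
Σ x·lx·mx = 5.08; T = 5.08/2.84 = 1.78873…
r ≈ ln(R0)/T = ln(2.84)/1.78873… = 0.58354… → 0.584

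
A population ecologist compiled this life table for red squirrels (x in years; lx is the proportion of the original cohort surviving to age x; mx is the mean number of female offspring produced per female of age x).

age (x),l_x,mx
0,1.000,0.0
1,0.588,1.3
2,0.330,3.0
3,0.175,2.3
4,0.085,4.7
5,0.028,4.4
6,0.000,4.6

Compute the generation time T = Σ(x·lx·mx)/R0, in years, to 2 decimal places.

lx·mx: 0, 0.7644, 0.99, 0.4025, 0.3995, 0.1232, 0 → R0 = 2.6796
x·lx·mx: 0, 0.7644, 1.98, 1.2075, 1.598, 0.616, 0 → Σ = 6.1659
T = 6.1659 / 2.6796 = 2.301052… → 2.30

2.30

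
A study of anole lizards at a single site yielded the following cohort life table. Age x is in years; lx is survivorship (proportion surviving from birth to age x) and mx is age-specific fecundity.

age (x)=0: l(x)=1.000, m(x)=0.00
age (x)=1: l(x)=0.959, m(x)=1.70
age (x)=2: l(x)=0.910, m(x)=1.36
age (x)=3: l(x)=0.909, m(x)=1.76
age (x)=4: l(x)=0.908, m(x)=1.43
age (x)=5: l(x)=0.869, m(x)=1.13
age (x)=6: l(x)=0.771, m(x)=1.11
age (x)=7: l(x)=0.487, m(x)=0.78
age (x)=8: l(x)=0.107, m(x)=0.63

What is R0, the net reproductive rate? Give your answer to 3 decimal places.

lx·mx by age: 0, 1.6303, 1.2376, 1.59984, 1.29844, 0.98197, 0.85581, 0.37986, 0.06741
R0 = Σ lx·mx = 8.05123 → 8.051

8.051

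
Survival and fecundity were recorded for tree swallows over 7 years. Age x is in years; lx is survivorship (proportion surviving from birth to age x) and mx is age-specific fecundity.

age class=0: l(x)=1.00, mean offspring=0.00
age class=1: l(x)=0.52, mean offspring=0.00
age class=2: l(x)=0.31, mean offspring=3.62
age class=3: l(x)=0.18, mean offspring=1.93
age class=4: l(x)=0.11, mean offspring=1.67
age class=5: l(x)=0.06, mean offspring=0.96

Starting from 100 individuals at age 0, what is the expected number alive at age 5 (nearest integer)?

Expected survivors = N0 · l_5 = 100 × 0.06 = 6 → 6

6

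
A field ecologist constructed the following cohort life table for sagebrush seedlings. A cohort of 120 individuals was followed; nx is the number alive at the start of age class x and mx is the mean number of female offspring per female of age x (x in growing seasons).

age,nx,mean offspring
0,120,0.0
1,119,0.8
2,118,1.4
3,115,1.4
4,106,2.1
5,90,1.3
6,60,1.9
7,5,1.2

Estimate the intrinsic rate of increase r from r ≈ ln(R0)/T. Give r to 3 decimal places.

0.565

lx = nx/n0 = nx/120: 1, 0.99167…, 0.98333…, 0.95833…, 0.88333…, 0.75, 0.5, 0.04167…
R0 = Σ lx·mx = 0 + 0.79333… + 1.37667… + 1.34167… + 1.855… + 0.975 + 0.95 + 0.05… = 7.341667…
Σ x·lx·mx = 25.916667…; T = 25.916667…/7.341667… = 3.53008…
r ≈ ln(R0)/T = ln(7.341667…)/3.53008… = 0.56474… → 0.565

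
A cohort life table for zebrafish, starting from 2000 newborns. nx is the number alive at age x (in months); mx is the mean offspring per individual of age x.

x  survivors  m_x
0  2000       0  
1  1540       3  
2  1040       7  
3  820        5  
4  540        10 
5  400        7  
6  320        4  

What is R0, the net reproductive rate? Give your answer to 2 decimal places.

lx = nx/n0 = nx/2000: 1, 0.77, 0.52, 0.41, 0.27, 0.2, 0.16
lx·mx by age: 0, 2.31, 3.64, 2.05, 2.7, 1.4, 0.64
R0 = Σ lx·mx = 12.74 → 12.74

12.74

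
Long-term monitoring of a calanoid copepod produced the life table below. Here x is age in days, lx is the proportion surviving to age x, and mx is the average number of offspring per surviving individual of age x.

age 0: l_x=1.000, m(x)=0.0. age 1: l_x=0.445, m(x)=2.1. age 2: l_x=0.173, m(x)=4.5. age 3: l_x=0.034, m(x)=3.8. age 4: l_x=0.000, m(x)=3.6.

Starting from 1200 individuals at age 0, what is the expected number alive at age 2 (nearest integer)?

208

Expected survivors = N0 · l_2 = 1200 × 0.173 = 207.6 → 208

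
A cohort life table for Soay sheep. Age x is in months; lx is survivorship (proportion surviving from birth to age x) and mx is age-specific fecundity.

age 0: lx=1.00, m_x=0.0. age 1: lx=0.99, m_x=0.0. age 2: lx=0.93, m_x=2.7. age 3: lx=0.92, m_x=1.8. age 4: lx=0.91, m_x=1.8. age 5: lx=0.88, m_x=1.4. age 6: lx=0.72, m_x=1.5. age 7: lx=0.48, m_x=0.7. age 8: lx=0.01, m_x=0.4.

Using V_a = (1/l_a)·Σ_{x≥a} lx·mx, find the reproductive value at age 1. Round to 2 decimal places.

lx·mx for x ≥ 1: 0, 2.511, 1.656, 1.638, 1.232, 1.08, 0.336, 0.004 → sum = 8.457
V_1 = 8.457 / l_1 = 8.457 / 0.99 = 8.542424… → 8.54

8.54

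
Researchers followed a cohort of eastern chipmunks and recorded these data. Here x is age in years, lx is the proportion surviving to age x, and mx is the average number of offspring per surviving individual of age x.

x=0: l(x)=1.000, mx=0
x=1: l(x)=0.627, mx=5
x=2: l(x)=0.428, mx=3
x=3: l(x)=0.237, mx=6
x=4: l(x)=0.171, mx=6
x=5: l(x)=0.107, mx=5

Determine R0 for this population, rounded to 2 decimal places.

lx·mx by age: 0, 3.135, 1.284, 1.422, 1.026, 0.535
R0 = Σ lx·mx = 7.402 → 7.40

7.40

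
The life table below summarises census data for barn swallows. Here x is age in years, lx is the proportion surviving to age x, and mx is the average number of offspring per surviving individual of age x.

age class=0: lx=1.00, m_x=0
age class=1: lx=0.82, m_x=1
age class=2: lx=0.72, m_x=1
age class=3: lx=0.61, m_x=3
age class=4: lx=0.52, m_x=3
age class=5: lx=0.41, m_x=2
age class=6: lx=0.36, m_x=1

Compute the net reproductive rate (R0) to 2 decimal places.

6.11

lx·mx by age: 0, 0.82, 0.72, 1.83, 1.56, 0.82, 0.36
R0 = Σ lx·mx = 6.11 → 6.11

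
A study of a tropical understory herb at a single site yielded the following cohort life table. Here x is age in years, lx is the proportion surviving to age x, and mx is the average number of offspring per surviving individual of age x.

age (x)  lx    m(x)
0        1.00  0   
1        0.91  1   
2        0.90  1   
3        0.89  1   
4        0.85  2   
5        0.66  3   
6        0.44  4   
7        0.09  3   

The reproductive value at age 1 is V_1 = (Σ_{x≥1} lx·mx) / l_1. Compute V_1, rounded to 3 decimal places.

9.242

lx·mx for x ≥ 1: 0.91, 0.9, 0.89, 1.7, 1.98, 1.76, 0.27 → sum = 8.41
V_1 = 8.41 / l_1 = 8.41 / 0.91 = 9.241758… → 9.242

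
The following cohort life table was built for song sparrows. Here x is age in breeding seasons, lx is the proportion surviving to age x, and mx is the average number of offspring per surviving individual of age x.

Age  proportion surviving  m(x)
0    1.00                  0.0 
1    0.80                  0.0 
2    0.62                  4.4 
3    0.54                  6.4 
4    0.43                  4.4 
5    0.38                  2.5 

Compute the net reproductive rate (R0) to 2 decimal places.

lx·mx by age: 0, 0, 2.728, 3.456, 1.892, 0.95
R0 = Σ lx·mx = 9.026 → 9.03

9.03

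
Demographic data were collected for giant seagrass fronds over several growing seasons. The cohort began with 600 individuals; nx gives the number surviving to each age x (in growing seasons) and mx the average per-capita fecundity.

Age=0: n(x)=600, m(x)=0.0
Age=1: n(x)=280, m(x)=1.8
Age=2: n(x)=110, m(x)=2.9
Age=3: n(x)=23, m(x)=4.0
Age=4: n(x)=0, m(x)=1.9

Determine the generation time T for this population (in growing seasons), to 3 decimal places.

lx = nx/n0 = nx/600: 1, 0.46667…, 0.18333…, 0.03833…, 0
lx·mx: 0, 0.84…, 0.531667…, 0.153333…, 0 → R0 = 1.525…
x·lx·mx: 0, 0.84…, 1.063333…, 0.46…, 0 → Σ = 2.363333…
T = 2.363333… / 1.525… = 1.549727… → 1.550

1.550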